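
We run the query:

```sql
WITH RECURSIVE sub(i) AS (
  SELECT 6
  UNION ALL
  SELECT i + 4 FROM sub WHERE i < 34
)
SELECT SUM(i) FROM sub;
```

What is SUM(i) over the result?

Base: i=6.
Iteration 1: 6 < 34 holds -> i = 6 + 4 = 10.
Iteration 2: 10 < 34 holds -> i = 10 + 4 = 14.
Iteration 3: 14 < 34 holds -> i = 14 + 4 = 18.
Iteration 4: 18 < 34 holds -> i = 18 + 4 = 22.
Iteration 5: 22 < 34 holds -> i = 22 + 4 = 26.
Iteration 6: 26 < 34 holds -> i = 26 + 4 = 30.
Iteration 7: 30 < 34 holds -> i = 30 + 4 = 34.
Iteration 8: 34 < 34 fails; recursion stops.
SUM(i) = 6 + 10 + 14 + 18 + 22 + 26 + 30 + 34 = 160.

160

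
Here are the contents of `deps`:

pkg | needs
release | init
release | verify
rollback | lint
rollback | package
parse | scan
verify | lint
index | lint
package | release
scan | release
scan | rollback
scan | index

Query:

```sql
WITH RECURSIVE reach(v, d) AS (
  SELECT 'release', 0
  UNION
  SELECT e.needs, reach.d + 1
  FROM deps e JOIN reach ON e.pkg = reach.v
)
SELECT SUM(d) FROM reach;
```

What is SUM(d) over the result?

4

Base: (release, d=0).
Iteration 1: edges from {release} -> (init, d=1), (verify, d=1).
Iteration 2: edges from {init,verify} -> (lint, d=2).
Iteration 3: no outgoing edges from {lint}; recursion stops.
SUM(d) = 0 + 1 + 1 + 2 = 4.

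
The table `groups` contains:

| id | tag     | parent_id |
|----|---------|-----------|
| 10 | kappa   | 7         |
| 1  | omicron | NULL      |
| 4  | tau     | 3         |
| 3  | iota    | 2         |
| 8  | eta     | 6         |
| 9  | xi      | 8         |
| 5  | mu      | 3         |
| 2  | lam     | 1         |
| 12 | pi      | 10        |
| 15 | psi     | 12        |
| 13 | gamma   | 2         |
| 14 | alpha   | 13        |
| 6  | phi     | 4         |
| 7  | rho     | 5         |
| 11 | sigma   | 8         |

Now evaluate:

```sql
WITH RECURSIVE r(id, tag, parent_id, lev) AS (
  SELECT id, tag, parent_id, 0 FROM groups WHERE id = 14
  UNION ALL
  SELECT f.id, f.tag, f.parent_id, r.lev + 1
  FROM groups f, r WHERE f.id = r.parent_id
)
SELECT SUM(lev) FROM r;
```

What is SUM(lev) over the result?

6

Base: id=14 (alpha), parent_id=13, lev 0.
Iteration 1: join on id=13 -> gamma (id 13, parent_id=2, lev 1).
Iteration 2: join on id=2 -> lam (id 2, parent_id=1, lev 2).
Iteration 3: join on id=1 -> omicron (id 1, parent_id=NULL, lev 3).
Iteration 4: parent_id is NULL; no match; recursion stops.
SUM(lev) = 0 + 1 + 2 + 3 = 6.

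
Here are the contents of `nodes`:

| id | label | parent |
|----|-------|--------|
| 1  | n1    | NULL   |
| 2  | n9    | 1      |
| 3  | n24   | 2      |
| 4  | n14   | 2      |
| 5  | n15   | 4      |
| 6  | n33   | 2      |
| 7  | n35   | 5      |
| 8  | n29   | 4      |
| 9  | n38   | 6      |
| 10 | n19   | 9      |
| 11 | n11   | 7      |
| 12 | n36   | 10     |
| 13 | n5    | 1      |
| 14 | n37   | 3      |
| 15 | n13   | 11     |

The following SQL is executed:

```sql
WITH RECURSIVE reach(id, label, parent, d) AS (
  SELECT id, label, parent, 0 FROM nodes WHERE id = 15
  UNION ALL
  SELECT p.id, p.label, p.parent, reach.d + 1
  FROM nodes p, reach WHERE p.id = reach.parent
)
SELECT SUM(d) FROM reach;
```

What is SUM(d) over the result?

Base: id=15 (n13), parent=11, d 0.
Iteration 1: join on id=11 -> n11 (id 11, parent=7, d 1).
Iteration 2: join on id=7 -> n35 (id 7, parent=5, d 2).
Iteration 3: join on id=5 -> n15 (id 5, parent=4, d 3).
Iteration 4: join on id=4 -> n14 (id 4, parent=2, d 4).
Iteration 5: join on id=2 -> n9 (id 2, parent=1, d 5).
Iteration 6: join on id=1 -> n1 (id 1, parent=NULL, d 6).
Iteration 7: parent is NULL; no match; recursion stops.
SUM(d) = 0 + 1 + 2 + 3 + 4 + 5 + 6 = 21.

21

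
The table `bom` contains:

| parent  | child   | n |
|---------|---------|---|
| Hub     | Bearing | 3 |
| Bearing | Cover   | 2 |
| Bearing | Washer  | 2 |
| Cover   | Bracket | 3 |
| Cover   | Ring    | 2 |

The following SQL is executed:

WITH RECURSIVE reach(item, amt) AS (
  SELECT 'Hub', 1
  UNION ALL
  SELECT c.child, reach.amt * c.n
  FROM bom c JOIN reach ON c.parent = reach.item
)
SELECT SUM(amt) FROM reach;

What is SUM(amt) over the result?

Base: (Hub, amt=1).
Iteration 1: components of {Hub} -> Bearing = 1*3 = 3.
Iteration 2: components of {Bearing} -> Cover = 3*2 = 6, Washer = 3*2 = 6.
Iteration 3: components of {Cover,Washer} -> Bracket = 6*3 = 18, Ring = 6*2 = 12.
Iteration 4: no further components; recursion stops.
SUM(amt) = 1 + 3 + 6 + 6 + 18 + 12 = 46.

46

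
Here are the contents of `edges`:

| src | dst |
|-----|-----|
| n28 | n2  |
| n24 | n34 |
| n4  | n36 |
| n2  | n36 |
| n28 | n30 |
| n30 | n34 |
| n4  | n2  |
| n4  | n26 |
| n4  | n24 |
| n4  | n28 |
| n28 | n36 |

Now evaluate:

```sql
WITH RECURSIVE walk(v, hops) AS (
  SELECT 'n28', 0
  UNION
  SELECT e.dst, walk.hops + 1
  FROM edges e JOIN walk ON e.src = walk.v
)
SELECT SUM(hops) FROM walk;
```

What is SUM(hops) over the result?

7

Base: (n28, hops=0).
Iteration 1: edges from {n28} -> (n2, hops=1), (n30, hops=1), (n36, hops=1).
Iteration 2: edges from {n2,n30,n36} -> (n34, hops=2), (n36, hops=2).
Iteration 3: no outgoing edges from {n34,n36}; recursion stops.
SUM(hops) = 0 + 1 + 1 + 1 + 2 + 2 = 7.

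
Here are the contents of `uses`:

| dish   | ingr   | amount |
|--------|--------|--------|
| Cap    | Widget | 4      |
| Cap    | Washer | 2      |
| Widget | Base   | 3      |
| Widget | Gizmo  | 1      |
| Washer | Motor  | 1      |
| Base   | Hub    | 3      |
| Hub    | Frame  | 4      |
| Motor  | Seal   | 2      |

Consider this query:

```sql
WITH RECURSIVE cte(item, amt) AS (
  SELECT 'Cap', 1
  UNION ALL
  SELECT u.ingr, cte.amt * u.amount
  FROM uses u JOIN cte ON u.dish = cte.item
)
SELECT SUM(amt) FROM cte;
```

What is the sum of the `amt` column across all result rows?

Base: (Cap, amt=1).
Iteration 1: components of {Cap} -> Washer = 1*2 = 2, Widget = 1*4 = 4.
Iteration 2: components of {Washer,Widget} -> Base = 4*3 = 12, Gizmo = 4*1 = 4, Motor = 2*1 = 2.
Iteration 3: components of {Base,Gizmo,Motor} -> Hub = 12*3 = 36, Seal = 2*2 = 4.
Iteration 4: components of {Hub,Seal} -> Frame = 36*4 = 144.
Iteration 5: no further components; recursion stops.
SUM(amt) = 1 + 4 + 2 + 12 + 4 + 2 + 36 + 4 + 144 = 209.

209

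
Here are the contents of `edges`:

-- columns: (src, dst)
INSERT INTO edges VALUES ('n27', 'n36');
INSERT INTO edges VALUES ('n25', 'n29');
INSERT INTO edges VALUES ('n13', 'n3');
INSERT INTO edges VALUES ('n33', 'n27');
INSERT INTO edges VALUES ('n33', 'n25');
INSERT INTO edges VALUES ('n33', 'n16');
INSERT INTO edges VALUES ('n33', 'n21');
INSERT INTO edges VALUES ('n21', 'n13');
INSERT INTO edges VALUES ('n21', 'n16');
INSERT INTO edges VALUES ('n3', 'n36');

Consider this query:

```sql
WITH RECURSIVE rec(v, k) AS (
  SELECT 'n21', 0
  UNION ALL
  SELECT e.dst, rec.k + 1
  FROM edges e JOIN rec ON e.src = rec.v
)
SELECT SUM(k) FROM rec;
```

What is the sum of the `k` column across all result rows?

7

Base: (n21, k=0).
Iteration 1: edges from {n21} -> (n13, k=1), (n16, k=1).
Iteration 2: edges from {n13,n16} -> (n3, k=2).
Iteration 3: edges from {n3} -> (n36, k=3).
Iteration 4: no outgoing edges from {n36}; recursion stops.
SUM(k) = 0 + 1 + 1 + 2 + 3 = 7.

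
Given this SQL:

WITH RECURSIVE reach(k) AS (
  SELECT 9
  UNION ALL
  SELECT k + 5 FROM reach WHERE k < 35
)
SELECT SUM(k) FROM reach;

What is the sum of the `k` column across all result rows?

Base: k=9.
Iteration 1: 9 < 35 holds -> k = 9 + 5 = 14.
Iteration 2: 14 < 35 holds -> k = 14 + 5 = 19.
Iteration 3: 19 < 35 holds -> k = 19 + 5 = 24.
Iteration 4: 24 < 35 holds -> k = 24 + 5 = 29.
Iteration 5: 29 < 35 holds -> k = 29 + 5 = 34.
Iteration 6: 34 < 35 holds -> k = 34 + 5 = 39.
Iteration 7: 39 < 35 fails; recursion stops.
SUM(k) = 9 + 14 + 19 + 24 + 29 + 34 + 39 = 168.

168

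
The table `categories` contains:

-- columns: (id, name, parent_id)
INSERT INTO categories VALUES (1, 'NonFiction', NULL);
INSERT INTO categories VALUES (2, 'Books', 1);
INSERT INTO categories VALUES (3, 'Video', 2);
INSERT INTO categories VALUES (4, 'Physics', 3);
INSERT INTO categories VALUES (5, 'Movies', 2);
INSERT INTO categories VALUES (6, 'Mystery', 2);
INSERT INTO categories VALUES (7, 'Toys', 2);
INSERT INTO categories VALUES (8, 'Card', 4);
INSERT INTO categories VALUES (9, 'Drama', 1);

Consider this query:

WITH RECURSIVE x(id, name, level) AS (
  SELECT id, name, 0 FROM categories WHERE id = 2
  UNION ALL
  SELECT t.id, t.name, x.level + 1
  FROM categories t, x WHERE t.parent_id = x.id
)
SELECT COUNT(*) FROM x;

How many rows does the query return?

7

Base: id=2 (Books) at level 0.
Iteration 1: rows with parent_id in {2} -> Video (id 3, level 1), Movies (id 5, level 1), Mystery (id 6, level 1), Toys (id 7, level 1).
Iteration 2: rows with parent_id in {3,5,6,7} -> Physics (id 4, level 2).
Iteration 3: rows with parent_id in {4} -> Card (id 8, level 3).
Iteration 4: no rows with parent_id in {8}; recursion stops.
Total rows emitted: 7.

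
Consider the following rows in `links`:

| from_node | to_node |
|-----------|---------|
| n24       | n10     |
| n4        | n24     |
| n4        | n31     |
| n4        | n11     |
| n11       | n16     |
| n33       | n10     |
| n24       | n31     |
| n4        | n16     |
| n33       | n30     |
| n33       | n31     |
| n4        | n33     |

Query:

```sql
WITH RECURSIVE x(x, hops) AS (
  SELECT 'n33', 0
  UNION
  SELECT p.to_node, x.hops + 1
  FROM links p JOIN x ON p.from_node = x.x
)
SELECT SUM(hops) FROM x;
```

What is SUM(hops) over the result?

3

Base: (n33, hops=0).
Iteration 1: edges from {n33} -> (n10, hops=1), (n30, hops=1), (n31, hops=1).
Iteration 2: no outgoing edges from {n10,n30,n31}; recursion stops.
SUM(hops) = 0 + 1 + 1 + 1 = 3.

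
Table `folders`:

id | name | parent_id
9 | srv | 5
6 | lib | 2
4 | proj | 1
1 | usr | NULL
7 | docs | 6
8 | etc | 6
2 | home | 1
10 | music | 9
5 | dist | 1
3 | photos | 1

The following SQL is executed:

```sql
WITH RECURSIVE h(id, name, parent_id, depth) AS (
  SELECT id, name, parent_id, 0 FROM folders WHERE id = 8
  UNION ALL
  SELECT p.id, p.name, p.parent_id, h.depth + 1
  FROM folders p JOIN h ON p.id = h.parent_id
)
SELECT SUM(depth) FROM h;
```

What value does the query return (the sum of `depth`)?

6

Base: id=8 (etc), parent_id=6, depth 0.
Iteration 1: join on id=6 -> lib (id 6, parent_id=2, depth 1).
Iteration 2: join on id=2 -> home (id 2, parent_id=1, depth 2).
Iteration 3: join on id=1 -> usr (id 1, parent_id=NULL, depth 3).
Iteration 4: parent_id is NULL; no match; recursion stops.
SUM(depth) = 0 + 1 + 2 + 3 = 6.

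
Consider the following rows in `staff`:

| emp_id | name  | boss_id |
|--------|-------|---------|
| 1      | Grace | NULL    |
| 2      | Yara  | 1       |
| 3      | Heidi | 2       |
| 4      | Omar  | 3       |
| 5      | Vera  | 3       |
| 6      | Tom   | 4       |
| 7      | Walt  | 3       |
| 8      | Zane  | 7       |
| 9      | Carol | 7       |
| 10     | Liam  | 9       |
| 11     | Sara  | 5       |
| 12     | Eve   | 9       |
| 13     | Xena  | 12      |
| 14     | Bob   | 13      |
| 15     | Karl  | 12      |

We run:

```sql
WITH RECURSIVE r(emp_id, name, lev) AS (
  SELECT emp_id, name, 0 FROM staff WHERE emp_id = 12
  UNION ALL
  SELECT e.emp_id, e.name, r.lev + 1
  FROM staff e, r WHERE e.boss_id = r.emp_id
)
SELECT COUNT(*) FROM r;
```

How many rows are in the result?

4

Base: emp_id=12 (Eve) at lev 0.
Iteration 1: rows with boss_id in {12} -> Xena (id 13, lev 1), Karl (id 15, lev 1).
Iteration 2: rows with boss_id in {13,15} -> Bob (id 14, lev 2).
Iteration 3: no rows with boss_id in {14}; recursion stops.
Total rows emitted: 4.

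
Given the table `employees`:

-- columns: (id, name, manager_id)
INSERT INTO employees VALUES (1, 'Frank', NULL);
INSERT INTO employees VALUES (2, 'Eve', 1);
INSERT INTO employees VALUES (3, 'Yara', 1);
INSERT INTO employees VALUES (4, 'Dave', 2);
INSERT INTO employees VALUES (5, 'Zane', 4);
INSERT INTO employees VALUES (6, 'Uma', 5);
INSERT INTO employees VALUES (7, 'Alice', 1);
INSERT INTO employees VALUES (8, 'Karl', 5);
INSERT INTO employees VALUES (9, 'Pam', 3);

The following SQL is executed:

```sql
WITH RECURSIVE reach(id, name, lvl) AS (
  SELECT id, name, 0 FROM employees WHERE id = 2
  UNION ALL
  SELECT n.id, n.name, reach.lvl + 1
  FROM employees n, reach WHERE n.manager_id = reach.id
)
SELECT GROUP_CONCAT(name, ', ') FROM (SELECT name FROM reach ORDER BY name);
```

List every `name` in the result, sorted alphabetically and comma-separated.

Base: id=2 (Eve) at lvl 0.
Iteration 1: rows with manager_id in {2} -> Dave (id 4, lvl 1).
Iteration 2: rows with manager_id in {4} -> Zane (id 5, lvl 2).
Iteration 3: rows with manager_id in {5} -> Uma (id 6, lvl 3), Karl (id 8, lvl 3).
Iteration 4: no rows with manager_id in {6,8}; recursion stops.

Dave, Eve, Karl, Uma, Zane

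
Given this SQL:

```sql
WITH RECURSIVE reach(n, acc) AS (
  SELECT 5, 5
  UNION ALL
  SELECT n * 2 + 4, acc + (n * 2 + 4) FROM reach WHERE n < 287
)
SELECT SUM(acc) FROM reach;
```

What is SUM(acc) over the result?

2111

Base: n=5, acc=5.
Iteration 1: 5 < 287 holds -> n = 5 * 2 + 4 = 14, acc = 5 + 14 = 19.
Iteration 2: 14 < 287 holds -> n = 14 * 2 + 4 = 32, acc = 19 + 32 = 51.
Iteration 3: 32 < 287 holds -> n = 32 * 2 + 4 = 68, acc = 51 + 68 = 119.
Iteration 4: 68 < 287 holds -> n = 68 * 2 + 4 = 140, acc = 119 + 140 = 259.
Iteration 5: 140 < 287 holds -> n = 140 * 2 + 4 = 284, acc = 259 + 284 = 543.
Iteration 6: 284 < 287 holds -> n = 284 * 2 + 4 = 572, acc = 543 + 572 = 1115.
Iteration 7: 572 < 287 fails; recursion stops.
SUM(acc) = 5 + 19 + 51 + 119 + 259 + 543 + 1115 = 2111.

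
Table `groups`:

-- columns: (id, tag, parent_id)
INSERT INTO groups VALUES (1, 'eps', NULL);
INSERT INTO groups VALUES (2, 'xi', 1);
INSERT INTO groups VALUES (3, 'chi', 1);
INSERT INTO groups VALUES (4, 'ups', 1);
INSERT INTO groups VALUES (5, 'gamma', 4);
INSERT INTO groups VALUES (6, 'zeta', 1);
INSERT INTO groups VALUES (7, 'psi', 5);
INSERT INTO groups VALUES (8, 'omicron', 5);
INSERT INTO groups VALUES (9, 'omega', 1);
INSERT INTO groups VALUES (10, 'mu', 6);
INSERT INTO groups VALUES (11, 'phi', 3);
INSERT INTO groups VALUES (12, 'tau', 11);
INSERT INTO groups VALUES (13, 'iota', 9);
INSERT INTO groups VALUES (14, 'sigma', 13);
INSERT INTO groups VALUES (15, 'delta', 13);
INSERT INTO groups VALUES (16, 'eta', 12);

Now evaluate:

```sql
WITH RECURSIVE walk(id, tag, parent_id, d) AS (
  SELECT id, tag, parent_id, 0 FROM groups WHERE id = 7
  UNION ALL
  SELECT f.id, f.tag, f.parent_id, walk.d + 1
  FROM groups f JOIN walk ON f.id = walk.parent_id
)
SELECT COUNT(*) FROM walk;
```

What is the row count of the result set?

4

Base: id=7 (psi), parent_id=5, d 0.
Iteration 1: join on id=5 -> gamma (id 5, parent_id=4, d 1).
Iteration 2: join on id=4 -> ups (id 4, parent_id=1, d 2).
Iteration 3: join on id=1 -> eps (id 1, parent_id=NULL, d 3).
Iteration 4: parent_id is NULL; no match; recursion stops.
Total rows emitted: 4.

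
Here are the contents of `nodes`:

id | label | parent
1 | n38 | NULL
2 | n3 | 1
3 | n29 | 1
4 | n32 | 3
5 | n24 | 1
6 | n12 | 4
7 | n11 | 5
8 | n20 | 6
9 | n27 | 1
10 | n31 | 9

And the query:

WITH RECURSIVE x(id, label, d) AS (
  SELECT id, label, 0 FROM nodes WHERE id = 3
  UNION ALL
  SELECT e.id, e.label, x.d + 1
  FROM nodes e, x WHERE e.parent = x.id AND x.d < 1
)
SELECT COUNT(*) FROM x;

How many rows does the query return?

2

Base: id=3 (n29) at d 0.
Iteration 1: rows with parent in {3} -> n32 (id 4, d 1).
Iteration 2: d < 1 fails for all current rows; recursion stops.
Total rows emitted: 2.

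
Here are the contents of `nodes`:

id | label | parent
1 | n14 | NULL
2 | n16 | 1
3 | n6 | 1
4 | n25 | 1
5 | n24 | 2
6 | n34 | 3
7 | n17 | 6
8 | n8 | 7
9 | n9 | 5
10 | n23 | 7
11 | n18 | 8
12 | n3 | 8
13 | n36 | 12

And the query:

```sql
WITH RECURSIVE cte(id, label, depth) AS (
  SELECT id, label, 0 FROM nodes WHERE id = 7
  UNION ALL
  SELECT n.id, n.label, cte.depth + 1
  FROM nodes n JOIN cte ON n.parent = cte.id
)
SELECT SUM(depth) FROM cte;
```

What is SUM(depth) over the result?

Base: id=7 (n17) at depth 0.
Iteration 1: rows with parent in {7} -> n8 (id 8, depth 1), n23 (id 10, depth 1).
Iteration 2: rows with parent in {8,10} -> n18 (id 11, depth 2), n3 (id 12, depth 2).
Iteration 3: rows with parent in {11,12} -> n36 (id 13, depth 3).
Iteration 4: no rows with parent in {13}; recursion stops.
SUM(depth) = 0 + 1 + 1 + 2 + 2 + 3 = 9.

9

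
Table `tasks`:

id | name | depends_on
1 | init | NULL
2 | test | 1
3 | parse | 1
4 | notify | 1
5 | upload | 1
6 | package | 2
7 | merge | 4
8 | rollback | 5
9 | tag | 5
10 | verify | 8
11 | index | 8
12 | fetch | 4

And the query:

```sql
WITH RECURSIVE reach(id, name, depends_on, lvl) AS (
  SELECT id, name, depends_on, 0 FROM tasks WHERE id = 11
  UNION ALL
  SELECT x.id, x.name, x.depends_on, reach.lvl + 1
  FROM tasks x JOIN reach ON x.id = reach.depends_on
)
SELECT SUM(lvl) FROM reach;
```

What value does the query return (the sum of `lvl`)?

6

Base: id=11 (index), depends_on=8, lvl 0.
Iteration 1: join on id=8 -> rollback (id 8, depends_on=5, lvl 1).
Iteration 2: join on id=5 -> upload (id 5, depends_on=1, lvl 2).
Iteration 3: join on id=1 -> init (id 1, depends_on=NULL, lvl 3).
Iteration 4: depends_on is NULL; no match; recursion stops.
SUM(lvl) = 0 + 1 + 2 + 3 = 6.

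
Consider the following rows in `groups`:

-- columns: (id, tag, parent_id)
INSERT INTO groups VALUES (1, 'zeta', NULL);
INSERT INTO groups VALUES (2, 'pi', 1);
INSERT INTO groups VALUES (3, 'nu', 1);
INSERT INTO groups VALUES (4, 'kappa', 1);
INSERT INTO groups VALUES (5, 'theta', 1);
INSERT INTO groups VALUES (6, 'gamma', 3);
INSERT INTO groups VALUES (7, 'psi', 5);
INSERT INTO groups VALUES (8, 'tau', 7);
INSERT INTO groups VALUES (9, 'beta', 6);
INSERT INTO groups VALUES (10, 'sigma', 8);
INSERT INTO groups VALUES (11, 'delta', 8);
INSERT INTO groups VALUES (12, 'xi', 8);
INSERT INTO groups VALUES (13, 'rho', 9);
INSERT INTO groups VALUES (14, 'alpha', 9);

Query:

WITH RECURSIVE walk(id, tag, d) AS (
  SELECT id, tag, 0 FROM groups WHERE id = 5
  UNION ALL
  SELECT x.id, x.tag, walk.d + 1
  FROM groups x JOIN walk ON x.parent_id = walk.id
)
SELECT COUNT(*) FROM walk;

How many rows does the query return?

Base: id=5 (theta) at d 0.
Iteration 1: rows with parent_id in {5} -> psi (id 7, d 1).
Iteration 2: rows with parent_id in {7} -> tau (id 8, d 2).
Iteration 3: rows with parent_id in {8} -> sigma (id 10, d 3), delta (id 11, d 3), xi (id 12, d 3).
Iteration 4: no rows with parent_id in {10,11,12}; recursion stops.
Total rows emitted: 6.

6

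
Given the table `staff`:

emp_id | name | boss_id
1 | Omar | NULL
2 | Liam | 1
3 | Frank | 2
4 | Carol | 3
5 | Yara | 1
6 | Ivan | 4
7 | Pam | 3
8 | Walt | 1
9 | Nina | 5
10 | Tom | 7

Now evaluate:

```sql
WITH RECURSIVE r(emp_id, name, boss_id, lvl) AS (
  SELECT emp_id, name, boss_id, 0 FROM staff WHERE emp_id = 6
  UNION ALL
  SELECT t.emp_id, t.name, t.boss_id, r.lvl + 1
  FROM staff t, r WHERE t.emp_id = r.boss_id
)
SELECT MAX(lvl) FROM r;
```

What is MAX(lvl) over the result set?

Base: emp_id=6 (Ivan), boss_id=4, lvl 0.
Iteration 1: join on emp_id=4 -> Carol (id 4, boss_id=3, lvl 1).
Iteration 2: join on emp_id=3 -> Frank (id 3, boss_id=2, lvl 2).
Iteration 3: join on emp_id=2 -> Liam (id 2, boss_id=1, lvl 3).
Iteration 4: join on emp_id=1 -> Omar (id 1, boss_id=NULL, lvl 4).
Iteration 5: boss_id is NULL; no match; recursion stops.
lvl values: 0, 1, 2, 3, 4; the maximum is 4.

4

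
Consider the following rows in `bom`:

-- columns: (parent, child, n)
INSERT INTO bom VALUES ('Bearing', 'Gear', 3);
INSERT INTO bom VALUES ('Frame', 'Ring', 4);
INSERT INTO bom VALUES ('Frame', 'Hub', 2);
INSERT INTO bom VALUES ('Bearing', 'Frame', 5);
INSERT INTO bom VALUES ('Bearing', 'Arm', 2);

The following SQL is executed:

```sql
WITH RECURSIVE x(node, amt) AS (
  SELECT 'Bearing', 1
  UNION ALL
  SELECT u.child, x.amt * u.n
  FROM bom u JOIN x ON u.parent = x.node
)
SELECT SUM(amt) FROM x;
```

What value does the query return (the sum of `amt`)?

41

Base: (Bearing, amt=1).
Iteration 1: components of {Bearing} -> Arm = 1*2 = 2, Frame = 1*5 = 5, Gear = 1*3 = 3.
Iteration 2: components of {Arm,Frame,Gear} -> Hub = 5*2 = 10, Ring = 5*4 = 20.
Iteration 3: no further components; recursion stops.
SUM(amt) = 1 + 3 + 2 + 5 + 10 + 20 = 41.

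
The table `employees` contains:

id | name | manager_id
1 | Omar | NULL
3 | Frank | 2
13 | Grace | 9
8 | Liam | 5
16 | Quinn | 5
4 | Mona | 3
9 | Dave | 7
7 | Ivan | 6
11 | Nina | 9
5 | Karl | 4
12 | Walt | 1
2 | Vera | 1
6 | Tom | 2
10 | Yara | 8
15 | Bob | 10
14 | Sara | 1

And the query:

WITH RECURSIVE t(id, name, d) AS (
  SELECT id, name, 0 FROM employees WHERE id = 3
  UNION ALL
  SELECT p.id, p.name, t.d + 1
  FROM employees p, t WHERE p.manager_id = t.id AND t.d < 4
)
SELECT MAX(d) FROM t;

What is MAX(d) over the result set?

4

Base: id=3 (Frank) at d 0.
Iteration 1: rows with manager_id in {3} -> Mona (id 4, d 1).
Iteration 2: rows with manager_id in {4} -> Karl (id 5, d 2).
Iteration 3: rows with manager_id in {5} -> Liam (id 8, d 3), Quinn (id 16, d 3).
Iteration 4: rows with manager_id in {8,16} -> Yara (id 10, d 4).
Iteration 5: d < 4 fails for all current rows; recursion stops.
d values: 0, 1, 2, 3, 3, 4; the maximum is 4.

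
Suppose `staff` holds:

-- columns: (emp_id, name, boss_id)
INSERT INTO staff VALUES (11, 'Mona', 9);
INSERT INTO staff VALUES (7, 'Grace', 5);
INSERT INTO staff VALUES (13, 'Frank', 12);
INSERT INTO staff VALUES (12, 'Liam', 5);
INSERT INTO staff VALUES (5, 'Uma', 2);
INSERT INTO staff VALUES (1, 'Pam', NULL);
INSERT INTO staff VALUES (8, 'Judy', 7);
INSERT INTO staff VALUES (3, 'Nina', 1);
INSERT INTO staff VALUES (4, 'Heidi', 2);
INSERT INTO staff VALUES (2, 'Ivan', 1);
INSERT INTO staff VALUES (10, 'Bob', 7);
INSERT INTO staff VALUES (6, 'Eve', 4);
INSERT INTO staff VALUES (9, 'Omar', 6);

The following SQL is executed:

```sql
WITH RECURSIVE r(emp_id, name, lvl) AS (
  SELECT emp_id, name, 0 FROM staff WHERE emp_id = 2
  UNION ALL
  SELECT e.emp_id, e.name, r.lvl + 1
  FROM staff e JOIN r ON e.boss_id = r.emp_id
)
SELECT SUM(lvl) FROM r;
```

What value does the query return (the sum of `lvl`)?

Base: emp_id=2 (Ivan) at lvl 0.
Iteration 1: rows with boss_id in {2} -> Heidi (id 4, lvl 1), Uma (id 5, lvl 1).
Iteration 2: rows with boss_id in {4,5} -> Eve (id 6, lvl 2), Grace (id 7, lvl 2), Liam (id 12, lvl 2).
Iteration 3: rows with boss_id in {6,7,12} -> Judy (id 8, lvl 3), Omar (id 9, lvl 3), Bob (id 10, lvl 3), Frank (id 13, lvl 3).
Iteration 4: rows with boss_id in {8,9,10,13} -> Mona (id 11, lvl 4).
Iteration 5: no rows with boss_id in {11}; recursion stops.
SUM(lvl) = 0 + 1 + 1 + 2 + 2 + 2 + 3 + 3 + 3 + 3 + 4 = 24.

24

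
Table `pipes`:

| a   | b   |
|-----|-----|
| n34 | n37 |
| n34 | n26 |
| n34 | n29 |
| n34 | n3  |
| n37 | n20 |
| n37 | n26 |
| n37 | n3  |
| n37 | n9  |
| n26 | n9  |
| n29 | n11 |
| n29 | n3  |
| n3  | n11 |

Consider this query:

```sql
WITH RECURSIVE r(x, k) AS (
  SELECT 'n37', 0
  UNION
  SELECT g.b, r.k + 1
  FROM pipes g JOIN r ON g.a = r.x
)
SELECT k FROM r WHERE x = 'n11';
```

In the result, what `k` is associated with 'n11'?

Base: (n37, k=0).
Iteration 1: edges from {n37} -> (n20, k=1), (n26, k=1), (n3, k=1), (n9, k=1).
Iteration 2: edges from {n20,n26,n3,n9} -> (n11, k=2), (n9, k=2).
Iteration 3: no outgoing edges from {n11,n9}; recursion stops.

2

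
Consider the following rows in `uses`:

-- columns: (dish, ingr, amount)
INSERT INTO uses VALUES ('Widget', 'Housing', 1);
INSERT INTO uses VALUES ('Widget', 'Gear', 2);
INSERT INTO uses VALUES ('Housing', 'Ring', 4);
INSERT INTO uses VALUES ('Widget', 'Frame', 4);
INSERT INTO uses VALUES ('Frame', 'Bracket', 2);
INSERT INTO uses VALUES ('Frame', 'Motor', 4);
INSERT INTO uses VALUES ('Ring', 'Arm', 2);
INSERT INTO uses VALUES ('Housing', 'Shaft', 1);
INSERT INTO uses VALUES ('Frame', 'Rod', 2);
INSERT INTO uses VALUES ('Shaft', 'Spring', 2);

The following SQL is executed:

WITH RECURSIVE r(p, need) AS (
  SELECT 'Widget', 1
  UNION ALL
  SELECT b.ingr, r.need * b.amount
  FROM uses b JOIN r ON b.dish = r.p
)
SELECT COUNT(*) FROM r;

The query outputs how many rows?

Base: (Widget, need=1).
Iteration 1: components of {Widget} -> Frame = 1*4 = 4, Gear = 1*2 = 2, Housing = 1*1 = 1.
Iteration 2: components of {Frame,Gear,Housing} -> Bracket = 4*2 = 8, Motor = 4*4 = 16, Ring = 1*4 = 4, Rod = 4*2 = 8, Shaft = 1*1 = 1.
Iteration 3: components of {Bracket,Motor,Ring,Rod,Shaft} -> Arm = 4*2 = 8, Spring = 1*2 = 2.
Iteration 4: no further components; recursion stops.
Total rows emitted: 11.

11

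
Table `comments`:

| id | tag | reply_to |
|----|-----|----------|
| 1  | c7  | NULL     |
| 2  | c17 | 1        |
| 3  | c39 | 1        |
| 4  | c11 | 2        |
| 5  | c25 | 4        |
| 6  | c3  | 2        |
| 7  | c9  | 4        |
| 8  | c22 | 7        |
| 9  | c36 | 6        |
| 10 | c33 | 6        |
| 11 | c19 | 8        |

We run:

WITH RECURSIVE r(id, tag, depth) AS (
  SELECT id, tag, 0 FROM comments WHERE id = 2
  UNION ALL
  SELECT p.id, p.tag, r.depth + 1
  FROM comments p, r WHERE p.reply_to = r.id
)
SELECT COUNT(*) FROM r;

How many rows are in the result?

Base: id=2 (c17) at depth 0.
Iteration 1: rows with reply_to in {2} -> c11 (id 4, depth 1), c3 (id 6, depth 1).
Iteration 2: rows with reply_to in {4,6} -> c25 (id 5, depth 2), c9 (id 7, depth 2), c36 (id 9, depth 2), c33 (id 10, depth 2).
Iteration 3: rows with reply_to in {5,7,9,10} -> c22 (id 8, depth 3).
Iteration 4: rows with reply_to in {8} -> c19 (id 11, depth 4).
Iteration 5: no rows with reply_to in {11}; recursion stops.
Total rows emitted: 9.

9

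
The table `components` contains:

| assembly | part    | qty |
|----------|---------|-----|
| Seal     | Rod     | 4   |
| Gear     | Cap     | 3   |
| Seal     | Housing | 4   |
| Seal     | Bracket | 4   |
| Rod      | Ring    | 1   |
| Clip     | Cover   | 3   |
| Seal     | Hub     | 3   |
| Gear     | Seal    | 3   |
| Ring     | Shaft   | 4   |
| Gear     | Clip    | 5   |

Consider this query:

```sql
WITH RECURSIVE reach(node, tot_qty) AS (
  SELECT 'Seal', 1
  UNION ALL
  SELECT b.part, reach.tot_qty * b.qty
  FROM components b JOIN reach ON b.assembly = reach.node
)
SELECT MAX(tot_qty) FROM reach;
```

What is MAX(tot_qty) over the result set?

16

Base: (Seal, tot_qty=1).
Iteration 1: components of {Seal} -> Bracket = 1*4 = 4, Housing = 1*4 = 4, Hub = 1*3 = 3, Rod = 1*4 = 4.
Iteration 2: components of {Bracket,Housing,Hub,Rod} -> Ring = 4*1 = 4.
Iteration 3: components of {Ring} -> Shaft = 4*4 = 16.
Iteration 4: no further components; recursion stops.
tot_qty values: 1, 4, 3, 4, 4, 4, 16; the maximum is 16.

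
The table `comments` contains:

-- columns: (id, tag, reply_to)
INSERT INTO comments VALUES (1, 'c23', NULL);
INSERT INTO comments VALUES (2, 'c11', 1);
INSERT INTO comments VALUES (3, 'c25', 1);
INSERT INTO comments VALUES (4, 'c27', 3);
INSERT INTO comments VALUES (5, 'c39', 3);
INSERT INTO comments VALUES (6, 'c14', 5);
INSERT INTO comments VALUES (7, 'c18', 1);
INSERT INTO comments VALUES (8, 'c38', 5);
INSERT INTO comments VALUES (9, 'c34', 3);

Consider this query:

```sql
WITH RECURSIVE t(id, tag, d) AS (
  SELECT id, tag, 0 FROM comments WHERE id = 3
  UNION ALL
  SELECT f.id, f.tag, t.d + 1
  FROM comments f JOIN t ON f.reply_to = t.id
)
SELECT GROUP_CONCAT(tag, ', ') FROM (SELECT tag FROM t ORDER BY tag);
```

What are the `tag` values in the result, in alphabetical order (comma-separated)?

Base: id=3 (c25) at d 0.
Iteration 1: rows with reply_to in {3} -> c27 (id 4, d 1), c39 (id 5, d 1), c34 (id 9, d 1).
Iteration 2: rows with reply_to in {4,5,9} -> c14 (id 6, d 2), c38 (id 8, d 2).
Iteration 3: no rows with reply_to in {6,8}; recursion stops.

c14, c25, c27, c34, c38, c39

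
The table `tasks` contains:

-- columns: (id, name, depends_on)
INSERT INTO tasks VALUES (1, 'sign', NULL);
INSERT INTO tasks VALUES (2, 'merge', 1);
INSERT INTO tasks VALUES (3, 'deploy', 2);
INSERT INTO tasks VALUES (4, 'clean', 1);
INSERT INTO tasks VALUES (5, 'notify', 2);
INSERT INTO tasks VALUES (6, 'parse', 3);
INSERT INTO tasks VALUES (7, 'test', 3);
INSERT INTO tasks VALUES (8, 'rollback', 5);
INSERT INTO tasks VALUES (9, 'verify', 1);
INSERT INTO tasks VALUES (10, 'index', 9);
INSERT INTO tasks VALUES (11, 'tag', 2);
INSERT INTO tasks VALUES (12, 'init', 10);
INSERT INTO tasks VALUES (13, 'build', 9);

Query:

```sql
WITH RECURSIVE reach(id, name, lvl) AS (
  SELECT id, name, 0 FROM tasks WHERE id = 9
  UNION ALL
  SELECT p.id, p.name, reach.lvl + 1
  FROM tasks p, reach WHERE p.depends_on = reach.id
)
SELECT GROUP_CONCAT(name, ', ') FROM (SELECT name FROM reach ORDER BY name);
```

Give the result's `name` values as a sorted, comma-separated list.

Base: id=9 (verify) at lvl 0.
Iteration 1: rows with depends_on in {9} -> index (id 10, lvl 1), build (id 13, lvl 1).
Iteration 2: rows with depends_on in {10,13} -> init (id 12, lvl 2).
Iteration 3: no rows with depends_on in {12}; recursion stops.

build, index, init, verify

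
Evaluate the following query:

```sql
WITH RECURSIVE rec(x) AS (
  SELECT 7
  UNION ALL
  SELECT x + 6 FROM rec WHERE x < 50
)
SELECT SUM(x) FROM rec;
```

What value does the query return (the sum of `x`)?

Base: x=7.
Iteration 1: 7 < 50 holds -> x = 7 + 6 = 13.
Iteration 2: 13 < 50 holds -> x = 13 + 6 = 19.
Iteration 3: 19 < 50 holds -> x = 19 + 6 = 25.
Iteration 4: 25 < 50 holds -> x = 25 + 6 = 31.
Iteration 5: 31 < 50 holds -> x = 31 + 6 = 37.
Iteration 6: 37 < 50 holds -> x = 37 + 6 = 43.
Iteration 7: 43 < 50 holds -> x = 43 + 6 = 49.
Iteration 8: 49 < 50 holds -> x = 49 + 6 = 55.
Iteration 9: 55 < 50 fails; recursion stops.
SUM(x) = 7 + 13 + 19 + 25 + 31 + 37 + 43 + 49 + 55 = 279.

279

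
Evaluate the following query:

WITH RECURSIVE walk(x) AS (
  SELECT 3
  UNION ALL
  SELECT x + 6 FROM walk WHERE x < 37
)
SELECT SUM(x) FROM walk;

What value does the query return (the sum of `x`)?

Base: x=3.
Iteration 1: 3 < 37 holds -> x = 3 + 6 = 9.
Iteration 2: 9 < 37 holds -> x = 9 + 6 = 15.
Iteration 3: 15 < 37 holds -> x = 15 + 6 = 21.
Iteration 4: 21 < 37 holds -> x = 21 + 6 = 27.
Iteration 5: 27 < 37 holds -> x = 27 + 6 = 33.
Iteration 6: 33 < 37 holds -> x = 33 + 6 = 39.
Iteration 7: 39 < 37 fails; recursion stops.
SUM(x) = 3 + 9 + 15 + 21 + 27 + 33 + 39 = 147.

147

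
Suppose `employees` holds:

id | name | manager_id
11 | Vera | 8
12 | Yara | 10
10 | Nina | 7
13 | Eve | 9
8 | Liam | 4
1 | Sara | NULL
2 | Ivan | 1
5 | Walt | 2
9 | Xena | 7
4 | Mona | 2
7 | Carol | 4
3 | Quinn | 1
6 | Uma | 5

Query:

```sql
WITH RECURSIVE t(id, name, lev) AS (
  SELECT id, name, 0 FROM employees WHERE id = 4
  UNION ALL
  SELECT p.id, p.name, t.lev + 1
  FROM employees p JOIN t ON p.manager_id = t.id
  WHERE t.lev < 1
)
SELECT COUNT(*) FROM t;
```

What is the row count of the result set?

3

Base: id=4 (Mona) at lev 0.
Iteration 1: rows with manager_id in {4} -> Carol (id 7, lev 1), Liam (id 8, lev 1).
Iteration 2: lev < 1 fails for all current rows; recursion stops.
Total rows emitted: 3.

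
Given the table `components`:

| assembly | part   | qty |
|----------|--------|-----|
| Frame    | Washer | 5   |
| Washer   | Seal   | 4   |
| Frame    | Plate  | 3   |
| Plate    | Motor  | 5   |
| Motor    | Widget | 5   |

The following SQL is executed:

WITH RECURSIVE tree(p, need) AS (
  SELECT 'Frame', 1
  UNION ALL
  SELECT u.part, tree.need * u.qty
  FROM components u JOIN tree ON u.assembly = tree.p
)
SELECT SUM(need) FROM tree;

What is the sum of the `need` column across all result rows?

119

Base: (Frame, need=1).
Iteration 1: components of {Frame} -> Plate = 1*3 = 3, Washer = 1*5 = 5.
Iteration 2: components of {Plate,Washer} -> Motor = 3*5 = 15, Seal = 5*4 = 20.
Iteration 3: components of {Motor,Seal} -> Widget = 15*5 = 75.
Iteration 4: no further components; recursion stops.
SUM(need) = 1 + 5 + 3 + 20 + 15 + 75 = 119.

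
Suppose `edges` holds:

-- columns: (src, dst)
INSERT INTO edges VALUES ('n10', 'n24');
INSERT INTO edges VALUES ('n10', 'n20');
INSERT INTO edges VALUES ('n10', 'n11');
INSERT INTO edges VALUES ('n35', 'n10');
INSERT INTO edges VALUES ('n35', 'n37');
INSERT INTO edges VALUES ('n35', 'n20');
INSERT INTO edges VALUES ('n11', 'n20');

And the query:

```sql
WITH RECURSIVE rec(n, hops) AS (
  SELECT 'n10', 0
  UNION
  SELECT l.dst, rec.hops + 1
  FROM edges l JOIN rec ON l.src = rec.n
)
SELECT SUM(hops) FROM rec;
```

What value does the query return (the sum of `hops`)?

Base: (n10, hops=0).
Iteration 1: edges from {n10} -> (n11, hops=1), (n20, hops=1), (n24, hops=1).
Iteration 2: edges from {n11,n20,n24} -> (n20, hops=2).
Iteration 3: no outgoing edges from {n20}; recursion stops.
SUM(hops) = 0 + 1 + 1 + 1 + 2 = 5.

5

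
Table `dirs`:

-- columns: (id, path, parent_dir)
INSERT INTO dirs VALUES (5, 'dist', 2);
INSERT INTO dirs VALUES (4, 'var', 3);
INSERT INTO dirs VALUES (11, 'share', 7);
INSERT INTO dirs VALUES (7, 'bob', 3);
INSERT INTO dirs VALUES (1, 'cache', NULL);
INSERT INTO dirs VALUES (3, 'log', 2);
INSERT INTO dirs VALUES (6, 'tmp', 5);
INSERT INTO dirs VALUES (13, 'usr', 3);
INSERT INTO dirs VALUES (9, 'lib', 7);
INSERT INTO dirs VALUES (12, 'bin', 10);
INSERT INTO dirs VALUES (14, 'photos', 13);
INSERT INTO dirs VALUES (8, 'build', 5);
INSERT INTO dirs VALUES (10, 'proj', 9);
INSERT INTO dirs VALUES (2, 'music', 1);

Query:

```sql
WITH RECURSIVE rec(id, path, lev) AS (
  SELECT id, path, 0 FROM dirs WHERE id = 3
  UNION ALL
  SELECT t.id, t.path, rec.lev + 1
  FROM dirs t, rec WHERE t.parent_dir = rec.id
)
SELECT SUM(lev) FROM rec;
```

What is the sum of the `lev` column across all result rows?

Base: id=3 (log) at lev 0.
Iteration 1: rows with parent_dir in {3} -> var (id 4, lev 1), bob (id 7, lev 1), usr (id 13, lev 1).
Iteration 2: rows with parent_dir in {4,7,13} -> lib (id 9, lev 2), share (id 11, lev 2), photos (id 14, lev 2).
Iteration 3: rows with parent_dir in {9,11,14} -> proj (id 10, lev 3).
Iteration 4: rows with parent_dir in {10} -> bin (id 12, lev 4).
Iteration 5: no rows with parent_dir in {12}; recursion stops.
SUM(lev) = 0 + 1 + 1 + 1 + 2 + 2 + 2 + 3 + 4 = 16.

16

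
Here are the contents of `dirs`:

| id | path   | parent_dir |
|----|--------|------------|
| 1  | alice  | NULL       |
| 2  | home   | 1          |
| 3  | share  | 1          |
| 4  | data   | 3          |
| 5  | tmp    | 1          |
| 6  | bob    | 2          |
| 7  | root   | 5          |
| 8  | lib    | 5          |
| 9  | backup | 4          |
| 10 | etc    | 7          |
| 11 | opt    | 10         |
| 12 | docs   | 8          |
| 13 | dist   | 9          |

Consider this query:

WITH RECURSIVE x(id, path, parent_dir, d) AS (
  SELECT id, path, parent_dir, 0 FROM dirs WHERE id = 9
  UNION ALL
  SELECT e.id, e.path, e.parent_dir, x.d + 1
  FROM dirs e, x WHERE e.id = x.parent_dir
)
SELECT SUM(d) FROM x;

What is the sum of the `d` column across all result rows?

Base: id=9 (backup), parent_dir=4, d 0.
Iteration 1: join on id=4 -> data (id 4, parent_dir=3, d 1).
Iteration 2: join on id=3 -> share (id 3, parent_dir=1, d 2).
Iteration 3: join on id=1 -> alice (id 1, parent_dir=NULL, d 3).
Iteration 4: parent_dir is NULL; no match; recursion stops.
SUM(d) = 0 + 1 + 2 + 3 = 6.

6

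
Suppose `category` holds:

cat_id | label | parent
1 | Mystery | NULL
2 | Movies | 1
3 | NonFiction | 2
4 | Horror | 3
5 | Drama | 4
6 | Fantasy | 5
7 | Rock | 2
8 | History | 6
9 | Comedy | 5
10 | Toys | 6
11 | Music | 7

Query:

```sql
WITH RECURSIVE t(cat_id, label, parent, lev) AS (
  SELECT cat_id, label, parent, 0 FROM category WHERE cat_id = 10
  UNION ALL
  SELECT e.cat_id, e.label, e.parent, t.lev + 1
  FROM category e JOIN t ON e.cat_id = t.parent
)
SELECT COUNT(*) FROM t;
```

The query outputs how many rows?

Base: cat_id=10 (Toys), parent=6, lev 0.
Iteration 1: join on cat_id=6 -> Fantasy (id 6, parent=5, lev 1).
Iteration 2: join on cat_id=5 -> Drama (id 5, parent=4, lev 2).
Iteration 3: join on cat_id=4 -> Horror (id 4, parent=3, lev 3).
Iteration 4: join on cat_id=3 -> NonFiction (id 3, parent=2, lev 4).
Iteration 5: join on cat_id=2 -> Movies (id 2, parent=1, lev 5).
Iteration 6: join on cat_id=1 -> Mystery (id 1, parent=NULL, lev 6).
Iteration 7: parent is NULL; no match; recursion stops.
Total rows emitted: 7.

7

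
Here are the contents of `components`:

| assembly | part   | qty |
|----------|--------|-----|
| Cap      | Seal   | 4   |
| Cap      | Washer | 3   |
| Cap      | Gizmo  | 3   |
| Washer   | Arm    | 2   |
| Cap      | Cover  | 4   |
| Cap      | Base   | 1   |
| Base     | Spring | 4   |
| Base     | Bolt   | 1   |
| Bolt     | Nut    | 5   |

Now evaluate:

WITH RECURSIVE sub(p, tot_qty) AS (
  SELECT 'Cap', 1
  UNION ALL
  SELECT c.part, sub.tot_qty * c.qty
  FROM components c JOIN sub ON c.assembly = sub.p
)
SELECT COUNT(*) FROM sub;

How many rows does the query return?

10

Base: (Cap, tot_qty=1).
Iteration 1: components of {Cap} -> Base = 1*1 = 1, Cover = 1*4 = 4, Gizmo = 1*3 = 3, Seal = 1*4 = 4, Washer = 1*3 = 3.
Iteration 2: components of {Base,Cover,Gizmo,Seal,Washer} -> Arm = 3*2 = 6, Bolt = 1*1 = 1, Spring = 1*4 = 4.
Iteration 3: components of {Arm,Bolt,Spring} -> Nut = 1*5 = 5.
Iteration 4: no further components; recursion stops.
Total rows emitted: 10.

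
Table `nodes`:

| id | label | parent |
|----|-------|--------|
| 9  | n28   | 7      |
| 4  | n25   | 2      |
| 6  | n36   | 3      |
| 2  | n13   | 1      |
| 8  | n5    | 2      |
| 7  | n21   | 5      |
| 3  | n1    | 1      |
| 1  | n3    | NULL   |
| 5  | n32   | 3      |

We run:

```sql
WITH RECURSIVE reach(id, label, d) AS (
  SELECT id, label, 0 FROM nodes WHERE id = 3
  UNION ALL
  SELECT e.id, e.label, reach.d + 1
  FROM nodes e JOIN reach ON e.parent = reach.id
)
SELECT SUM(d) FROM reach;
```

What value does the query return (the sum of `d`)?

7

Base: id=3 (n1) at d 0.
Iteration 1: rows with parent in {3} -> n32 (id 5, d 1), n36 (id 6, d 1).
Iteration 2: rows with parent in {5,6} -> n21 (id 7, d 2).
Iteration 3: rows with parent in {7} -> n28 (id 9, d 3).
Iteration 4: no rows with parent in {9}; recursion stops.
SUM(d) = 0 + 1 + 1 + 2 + 3 = 7.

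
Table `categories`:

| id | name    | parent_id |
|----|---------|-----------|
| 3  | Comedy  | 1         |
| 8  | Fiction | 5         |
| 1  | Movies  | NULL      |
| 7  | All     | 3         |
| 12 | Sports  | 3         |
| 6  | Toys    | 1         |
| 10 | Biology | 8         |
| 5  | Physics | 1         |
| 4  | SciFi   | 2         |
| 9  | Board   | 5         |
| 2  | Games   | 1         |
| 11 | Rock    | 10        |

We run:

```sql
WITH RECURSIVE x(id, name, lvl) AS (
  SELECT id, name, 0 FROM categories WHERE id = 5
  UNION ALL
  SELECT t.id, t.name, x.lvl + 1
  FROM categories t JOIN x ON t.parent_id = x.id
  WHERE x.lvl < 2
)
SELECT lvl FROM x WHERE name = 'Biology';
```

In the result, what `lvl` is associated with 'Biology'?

2

Base: id=5 (Physics) at lvl 0.
Iteration 1: rows with parent_id in {5} -> Fiction (id 8, lvl 1), Board (id 9, lvl 1).
Iteration 2: rows with parent_id in {8,9} -> Biology (id 10, lvl 2).
Iteration 3: lvl < 2 fails for all current rows; recursion stops.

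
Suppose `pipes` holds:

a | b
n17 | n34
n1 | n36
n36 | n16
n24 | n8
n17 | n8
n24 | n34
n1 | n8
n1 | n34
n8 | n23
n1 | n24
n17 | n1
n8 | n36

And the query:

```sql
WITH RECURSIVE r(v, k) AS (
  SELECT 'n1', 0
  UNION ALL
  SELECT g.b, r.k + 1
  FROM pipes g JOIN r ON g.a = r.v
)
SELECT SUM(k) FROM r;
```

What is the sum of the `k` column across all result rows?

27

Base: (n1, k=0).
Iteration 1: edges from {n1} -> (n24, k=1), (n34, k=1), (n36, k=1), (n8, k=1).
Iteration 2: edges from {n24,n34,n36,n8} -> (n16, k=2), (n23, k=2), (n34, k=2), (n36, k=2), (n8, k=2).
Iteration 3: edges from {n16,n23,n34,n36,n8} -> (n16, k=3), (n23, k=3), (n36, k=3).
Iteration 4: edges from {n16,n23,n36} -> (n16, k=4).
Iteration 5: no outgoing edges from {n16}; recursion stops.
SUM(k) = 0 + 1 + 1 + 1 + 1 + 2 + 2 + 2 + 2 + 2 + 3 + 3 + 3 + 4 = 27.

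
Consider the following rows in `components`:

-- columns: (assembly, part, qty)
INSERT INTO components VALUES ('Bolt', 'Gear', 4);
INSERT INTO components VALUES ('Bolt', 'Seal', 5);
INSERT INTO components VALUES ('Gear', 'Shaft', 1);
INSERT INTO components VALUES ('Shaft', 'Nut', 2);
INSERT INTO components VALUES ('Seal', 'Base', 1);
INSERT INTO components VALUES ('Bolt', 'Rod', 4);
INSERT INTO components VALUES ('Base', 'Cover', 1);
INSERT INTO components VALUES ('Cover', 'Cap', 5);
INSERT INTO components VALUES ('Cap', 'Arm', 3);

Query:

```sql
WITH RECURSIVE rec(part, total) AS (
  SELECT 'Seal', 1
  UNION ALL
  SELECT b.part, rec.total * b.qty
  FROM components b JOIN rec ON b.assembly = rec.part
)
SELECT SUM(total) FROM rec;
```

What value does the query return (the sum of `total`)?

Base: (Seal, total=1).
Iteration 1: components of {Seal} -> Base = 1*1 = 1.
Iteration 2: components of {Base} -> Cover = 1*1 = 1.
Iteration 3: components of {Cover} -> Cap = 1*5 = 5.
Iteration 4: components of {Cap} -> Arm = 5*3 = 15.
Iteration 5: no further components; recursion stops.
SUM(total) = 1 + 1 + 1 + 5 + 15 = 23.

23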